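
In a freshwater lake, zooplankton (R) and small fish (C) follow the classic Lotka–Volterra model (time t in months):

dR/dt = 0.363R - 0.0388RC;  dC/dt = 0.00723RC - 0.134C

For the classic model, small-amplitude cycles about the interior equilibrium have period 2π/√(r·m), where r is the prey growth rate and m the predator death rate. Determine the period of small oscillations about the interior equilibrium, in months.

T ≈ 28.5 months

Here r = 0.363 and m = 0.134, so r·m = 0.0486.
ω = √0.0486 = 0.221 per month, hence T = 2π/ω ≈ 28.5 months.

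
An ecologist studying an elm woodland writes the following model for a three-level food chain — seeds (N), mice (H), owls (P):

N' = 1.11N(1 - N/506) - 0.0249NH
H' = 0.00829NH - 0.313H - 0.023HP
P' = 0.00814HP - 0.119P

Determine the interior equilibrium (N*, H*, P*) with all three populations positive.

From dP/dt = 0: 0.00814H* = 0.119, so H* = 14.6.
From dN/dt = 0: 1.11(1 - N*/506) = 0.0249·14.6, giving N* = 506·(1 - 0.328) = 340.
From dH/dt = 0: 0.00829·340 - 0.313 = 0.023P*, so P* = 2.51/0.023 = 109.

N* ≈ 340, H* ≈ 14.6, P* ≈ 109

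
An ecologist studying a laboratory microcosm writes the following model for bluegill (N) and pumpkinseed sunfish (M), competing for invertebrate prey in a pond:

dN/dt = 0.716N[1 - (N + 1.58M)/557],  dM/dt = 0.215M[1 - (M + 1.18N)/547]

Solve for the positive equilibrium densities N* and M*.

N* ≈ 355, M* ≈ 128

Setting both brackets to zero gives the nullclines N + 1.58M = 557 and 1.18N + M = 547.
Substituting M = 547 - 1.18N into the first: N(1 - 1.58·1.18) = 557 - 1.58·547.
So N* = -307/-0.864 = 355, and then M* = 547 - 1.18·355 = 128.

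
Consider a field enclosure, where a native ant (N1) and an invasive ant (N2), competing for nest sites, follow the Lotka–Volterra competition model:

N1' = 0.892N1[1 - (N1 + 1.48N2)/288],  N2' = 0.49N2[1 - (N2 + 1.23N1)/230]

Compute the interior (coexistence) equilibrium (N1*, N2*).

N1* ≈ 63.9, N2* ≈ 151

Setting both brackets to zero gives the nullclines N1 + 1.48N2 = 288 and 1.23N1 + N2 = 230.
Substituting N2 = 230 - 1.23N1 into the first: N1(1 - 1.48·1.23) = 288 - 1.48·230.
So N1* = -52.4/-0.82 = 63.9, and then N2* = 230 - 1.23·63.9 = 151.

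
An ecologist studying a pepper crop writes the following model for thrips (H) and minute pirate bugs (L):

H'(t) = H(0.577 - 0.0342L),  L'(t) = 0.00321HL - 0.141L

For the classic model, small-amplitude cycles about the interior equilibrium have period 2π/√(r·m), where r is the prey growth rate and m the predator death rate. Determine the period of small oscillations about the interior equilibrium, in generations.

Here r = 0.577 and m = 0.141, so r·m = 0.0814.
ω = √0.0814 = 0.285 per generation, hence T = 2π/ω ≈ 22 generations.

T ≈ 22 generations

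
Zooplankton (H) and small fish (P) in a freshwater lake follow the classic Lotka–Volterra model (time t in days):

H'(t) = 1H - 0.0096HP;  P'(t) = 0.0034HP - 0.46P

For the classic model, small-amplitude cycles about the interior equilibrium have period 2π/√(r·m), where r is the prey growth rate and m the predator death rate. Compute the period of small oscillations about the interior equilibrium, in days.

T ≈ 9.26 days

Here r = 1 and m = 0.46, so r·m = 0.46.
ω = √0.46 = 0.678 per day, hence T = 2π/ω ≈ 9.26 days.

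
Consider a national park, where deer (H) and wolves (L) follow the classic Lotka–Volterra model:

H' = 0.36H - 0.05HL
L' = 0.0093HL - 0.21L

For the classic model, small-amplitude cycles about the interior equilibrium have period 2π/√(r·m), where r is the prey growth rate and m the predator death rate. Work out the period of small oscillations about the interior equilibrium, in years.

Here r = 0.36 and m = 0.21, so r·m = 0.0756.
ω = √0.0756 = 0.275 per year, hence T = 2π/ω ≈ 22.9 years.

T ≈ 22.9 years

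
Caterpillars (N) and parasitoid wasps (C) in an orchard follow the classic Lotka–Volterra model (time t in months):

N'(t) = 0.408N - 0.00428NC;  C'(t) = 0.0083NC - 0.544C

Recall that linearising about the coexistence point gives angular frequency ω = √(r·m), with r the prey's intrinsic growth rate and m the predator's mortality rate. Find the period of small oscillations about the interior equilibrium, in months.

Here r = 0.408 and m = 0.544, so r·m = 0.222.
ω = √0.222 = 0.471 per month, hence T = 2π/ω ≈ 13.3 months.

T ≈ 13.3 months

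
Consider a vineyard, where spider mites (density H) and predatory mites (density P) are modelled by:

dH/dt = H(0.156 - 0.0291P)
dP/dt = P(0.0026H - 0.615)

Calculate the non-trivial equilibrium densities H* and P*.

Set dP/dt = 0 with P > 0: 0.0026H - 0.615 = 0, so H* = 0.615/0.0026 = 237.
Set dH/dt = 0 with H > 0: 0.156 - 0.0291P = 0, so P* = 0.156/0.0291 = 5.36.

H* ≈ 237, P* ≈ 5.36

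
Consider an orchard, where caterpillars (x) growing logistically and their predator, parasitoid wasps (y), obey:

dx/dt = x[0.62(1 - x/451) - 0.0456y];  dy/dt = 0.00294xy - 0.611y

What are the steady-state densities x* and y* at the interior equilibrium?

x* ≈ 208, y* ≈ 7.33

From dy/dt = 0 with y > 0: 0.00294x* = 0.611, so x* = 208.
Substitute into dx/dt = 0: 0.62(1 - 208/451) = 0.0456y*.
The bracket is 0.539, giving y* = 0.334/0.0456 = 7.33.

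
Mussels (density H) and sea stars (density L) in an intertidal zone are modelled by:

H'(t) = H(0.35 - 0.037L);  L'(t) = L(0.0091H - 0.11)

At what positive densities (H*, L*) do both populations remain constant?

Set dL/dt = 0 with L > 0: 0.0091H - 0.11 = 0, so H* = 0.11/0.0091 = 12.1.
Set dH/dt = 0 with H > 0: 0.35 - 0.037L = 0, so L* = 0.35/0.037 = 9.46.

H* ≈ 12.1, L* ≈ 9.46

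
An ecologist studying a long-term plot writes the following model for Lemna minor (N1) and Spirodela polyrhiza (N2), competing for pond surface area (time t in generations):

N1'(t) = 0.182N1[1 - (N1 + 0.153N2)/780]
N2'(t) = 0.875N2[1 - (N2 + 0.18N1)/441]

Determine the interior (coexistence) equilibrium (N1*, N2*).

N1* ≈ 733, N2* ≈ 309

Setting both brackets to zero gives the nullclines N1 + 0.153N2 = 780 and 0.18N1 + N2 = 441.
Substituting N2 = 441 - 0.18N1 into the first: N1(1 - 0.153·0.18) = 780 - 0.153·441.
So N1* = 713/0.972 = 733, and then N2* = 441 - 0.18·733 = 309.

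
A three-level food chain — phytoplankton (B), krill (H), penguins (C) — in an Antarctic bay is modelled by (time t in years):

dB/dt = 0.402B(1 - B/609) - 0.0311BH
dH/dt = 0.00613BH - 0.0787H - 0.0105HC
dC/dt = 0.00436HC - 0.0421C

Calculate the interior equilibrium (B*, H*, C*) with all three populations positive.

From dC/dt = 0: 0.00436H* = 0.0421, so H* = 9.66.
From dB/dt = 0: 0.402(1 - B*/609) = 0.0311·9.66, giving B* = 609·(1 - 0.747) = 154.
From dH/dt = 0: 0.00613·154 - 0.0787 = 0.0105C*, so C* = 0.866/0.0105 = 82.5.

B* ≈ 154, H* ≈ 9.66, C* ≈ 82.5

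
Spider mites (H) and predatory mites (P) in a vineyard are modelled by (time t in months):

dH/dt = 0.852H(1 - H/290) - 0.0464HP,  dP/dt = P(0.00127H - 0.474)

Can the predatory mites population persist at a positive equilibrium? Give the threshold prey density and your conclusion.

Threshold H = 373; K < 373, so no, the predator goes extinct.

The predator equation gives dP/dt > 0 only when H > 0.474/0.00127 = 373.
Without the predator, H → K = 290. Since 290 < 373, the predator cannot invade.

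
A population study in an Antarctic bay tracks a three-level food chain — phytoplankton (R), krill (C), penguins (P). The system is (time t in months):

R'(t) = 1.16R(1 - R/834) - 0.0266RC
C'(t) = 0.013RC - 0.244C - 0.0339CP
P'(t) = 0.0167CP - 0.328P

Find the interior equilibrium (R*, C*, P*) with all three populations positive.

From dP/dt = 0: 0.0167C* = 0.328, so C* = 19.6.
From dR/dt = 0: 1.16(1 - R*/834) = 0.0266·19.6, giving R* = 834·(1 - 0.45) = 458.
From dC/dt = 0: 0.013·458 - 0.244 = 0.0339P*, so P* = 5.71/0.0339 = 169.

R* ≈ 458, C* ≈ 19.6, P* ≈ 169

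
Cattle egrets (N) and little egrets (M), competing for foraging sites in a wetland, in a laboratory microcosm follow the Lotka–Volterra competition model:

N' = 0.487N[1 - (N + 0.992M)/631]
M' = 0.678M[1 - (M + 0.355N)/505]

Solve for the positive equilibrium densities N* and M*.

N* ≈ 201, M* ≈ 434

Setting both brackets to zero gives the nullclines N + 0.992M = 631 and 0.355N + M = 505.
Substituting M = 505 - 0.355N into the first: N(1 - 0.992·0.355) = 631 - 0.992·505.
So N* = 130/0.648 = 201, and then M* = 505 - 0.355·201 = 434.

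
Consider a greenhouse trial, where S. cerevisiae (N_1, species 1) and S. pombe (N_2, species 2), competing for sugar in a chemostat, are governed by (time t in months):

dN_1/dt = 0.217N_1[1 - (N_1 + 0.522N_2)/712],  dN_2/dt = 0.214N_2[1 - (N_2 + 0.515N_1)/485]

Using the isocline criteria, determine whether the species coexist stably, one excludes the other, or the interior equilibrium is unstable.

Compare the nullcline intercepts: K1/α12 = 712/0.522 = 1360 > K2 = 485; K2/α21 = 485/0.515 = 942 > K1 = 712.
Since both inequalities hold, each species can invade when rare, so the interior equilibrium is stable.

stable coexistence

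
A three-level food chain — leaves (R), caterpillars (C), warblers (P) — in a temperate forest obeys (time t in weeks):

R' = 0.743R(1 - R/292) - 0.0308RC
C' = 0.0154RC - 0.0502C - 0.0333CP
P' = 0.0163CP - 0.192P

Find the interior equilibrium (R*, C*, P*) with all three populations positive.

From dP/dt = 0: 0.0163C* = 0.192, so C* = 11.8.
From dR/dt = 0: 0.743(1 - R*/292) = 0.0308·11.8, giving R* = 292·(1 - 0.488) = 149.
From dC/dt = 0: 0.0154·149 - 0.0502 = 0.0333P*, so P* = 2.25/0.0333 = 67.6.

R* ≈ 149, C* ≈ 11.8, P* ≈ 67.6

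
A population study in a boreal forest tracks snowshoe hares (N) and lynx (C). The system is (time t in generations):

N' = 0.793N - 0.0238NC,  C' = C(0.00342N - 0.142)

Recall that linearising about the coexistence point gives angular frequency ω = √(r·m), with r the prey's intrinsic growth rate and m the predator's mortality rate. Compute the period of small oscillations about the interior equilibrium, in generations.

Here r = 0.793 and m = 0.142, so r·m = 0.113.
ω = √0.113 = 0.336 per generation, hence T = 2π/ω ≈ 18.7 generations.

T ≈ 18.7 generations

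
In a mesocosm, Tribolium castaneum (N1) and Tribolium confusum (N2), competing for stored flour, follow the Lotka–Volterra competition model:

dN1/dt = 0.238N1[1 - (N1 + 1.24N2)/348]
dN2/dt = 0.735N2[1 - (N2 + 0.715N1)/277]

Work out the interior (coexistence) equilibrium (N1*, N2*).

N1* ≈ 39.9, N2* ≈ 249

Setting both brackets to zero gives the nullclines N1 + 1.24N2 = 348 and 0.715N1 + N2 = 277.
Substituting N2 = 277 - 0.715N1 into the first: N1(1 - 1.24·0.715) = 348 - 1.24·277.
So N1* = 4.52/0.113 = 39.9, and then N2* = 277 - 0.715·39.9 = 249.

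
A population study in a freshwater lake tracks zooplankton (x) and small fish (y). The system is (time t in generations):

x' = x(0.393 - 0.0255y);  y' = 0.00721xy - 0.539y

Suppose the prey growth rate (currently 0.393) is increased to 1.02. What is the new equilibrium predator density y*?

At the interior fixed point, setting dx/dt = 0 with x > 0 fixes y* = (prey growth rate)/(xy coefficient) — independent of the other coefficients.
With the change, y* = 1.02/0.0255 = 40; it rises from 15.4.

y* ≈ 40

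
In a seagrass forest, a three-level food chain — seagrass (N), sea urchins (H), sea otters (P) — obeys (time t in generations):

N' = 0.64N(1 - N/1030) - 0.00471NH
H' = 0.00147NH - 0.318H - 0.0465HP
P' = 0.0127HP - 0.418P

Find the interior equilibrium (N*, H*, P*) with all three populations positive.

N* ≈ 781, H* ≈ 32.9, P* ≈ 17.8

From dP/dt = 0: 0.0127H* = 0.418, so H* = 32.9.
From dN/dt = 0: 0.64(1 - N*/1030) = 0.00471·32.9, giving N* = 1030·(1 - 0.242) = 781.
From dH/dt = 0: 0.00147·781 - 0.318 = 0.0465P*, so P* = 0.829/0.0465 = 17.8.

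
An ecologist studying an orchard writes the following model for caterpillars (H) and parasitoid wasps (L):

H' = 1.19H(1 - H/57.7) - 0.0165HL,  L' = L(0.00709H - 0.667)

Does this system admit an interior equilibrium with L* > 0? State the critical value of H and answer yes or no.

The predator equation gives dL/dt > 0 only when H > 0.667/0.00709 = 94.1.
Without the predator, H → K = 57.7. Since 57.7 < 94.1, the predator cannot invade.

Threshold H = 94.1; K < 94.1, so no, the predator goes extinct.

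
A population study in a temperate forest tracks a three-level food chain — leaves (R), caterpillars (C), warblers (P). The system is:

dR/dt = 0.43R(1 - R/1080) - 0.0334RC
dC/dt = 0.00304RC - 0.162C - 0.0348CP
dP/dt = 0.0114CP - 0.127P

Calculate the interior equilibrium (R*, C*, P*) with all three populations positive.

R* ≈ 145, C* ≈ 11.1, P* ≈ 8.05

From dP/dt = 0: 0.0114C* = 0.127, so C* = 11.1.
From dR/dt = 0: 0.43(1 - R*/1080) = 0.0334·11.1, giving R* = 1080·(1 - 0.865) = 145.
From dC/dt = 0: 0.00304·145 - 0.162 = 0.0348P*, so P* = 0.28/0.0348 = 8.05.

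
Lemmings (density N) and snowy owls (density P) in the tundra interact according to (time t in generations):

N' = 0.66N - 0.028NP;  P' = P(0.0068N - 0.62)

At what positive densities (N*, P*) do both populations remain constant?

N* ≈ 91.2, P* ≈ 23.6

Set dP/dt = 0 with P > 0: 0.0068N - 0.62 = 0, so N* = 0.62/0.0068 = 91.2.
Set dN/dt = 0 with N > 0: 0.66 - 0.028P = 0, so P* = 0.66/0.028 = 23.6.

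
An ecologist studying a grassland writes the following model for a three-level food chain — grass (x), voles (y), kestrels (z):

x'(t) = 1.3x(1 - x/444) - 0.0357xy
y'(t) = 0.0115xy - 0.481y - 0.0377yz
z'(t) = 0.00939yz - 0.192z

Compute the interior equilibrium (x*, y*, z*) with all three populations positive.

From dz/dt = 0: 0.00939y* = 0.192, so y* = 20.4.
From dx/dt = 0: 1.3(1 - x*/444) = 0.0357·20.4, giving x* = 444·(1 - 0.562) = 195.
From dy/dt = 0: 0.0115·195 - 0.481 = 0.0377z*, so z* = 1.76/0.0377 = 46.6.

x* ≈ 195, y* ≈ 20.4, z* ≈ 46.6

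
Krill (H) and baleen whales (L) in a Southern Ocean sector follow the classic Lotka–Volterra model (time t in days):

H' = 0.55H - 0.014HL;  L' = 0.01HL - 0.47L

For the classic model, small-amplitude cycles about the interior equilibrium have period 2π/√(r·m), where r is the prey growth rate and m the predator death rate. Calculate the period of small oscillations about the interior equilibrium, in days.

Here r = 0.55 and m = 0.47, so r·m = 0.259.
ω = √0.259 = 0.508 per day, hence T = 2π/ω ≈ 12.4 days.

T ≈ 12.4 days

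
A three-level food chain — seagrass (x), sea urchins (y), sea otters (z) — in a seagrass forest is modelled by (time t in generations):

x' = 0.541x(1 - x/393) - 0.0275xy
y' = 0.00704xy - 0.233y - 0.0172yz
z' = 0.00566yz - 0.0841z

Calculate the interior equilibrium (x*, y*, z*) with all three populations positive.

x* ≈ 96.2, y* ≈ 14.9, z* ≈ 25.8

From dz/dt = 0: 0.00566y* = 0.0841, so y* = 14.9.
From dx/dt = 0: 0.541(1 - x*/393) = 0.0275·14.9, giving x* = 393·(1 - 0.755) = 96.2.
From dy/dt = 0: 0.00704·96.2 - 0.233 = 0.0172z*, so z* = 0.444/0.0172 = 25.8.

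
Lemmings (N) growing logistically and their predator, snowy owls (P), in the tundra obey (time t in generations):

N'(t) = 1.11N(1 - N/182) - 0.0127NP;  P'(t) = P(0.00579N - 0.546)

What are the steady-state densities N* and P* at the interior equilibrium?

From dP/dt = 0 with P > 0: 0.00579N* = 0.546, so N* = 94.3.
Substitute into dN/dt = 0: 1.11(1 - 94.3/182) = 0.0127P*.
The bracket is 0.482, giving P* = 0.535/0.0127 = 42.1.

N* ≈ 94.3, P* ≈ 42.1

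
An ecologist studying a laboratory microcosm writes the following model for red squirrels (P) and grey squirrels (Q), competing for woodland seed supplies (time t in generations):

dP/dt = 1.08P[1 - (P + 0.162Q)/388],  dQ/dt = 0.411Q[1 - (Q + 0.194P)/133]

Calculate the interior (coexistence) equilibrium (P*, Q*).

P* ≈ 378, Q* ≈ 59.6

Setting both brackets to zero gives the nullclines P + 0.162Q = 388 and 0.194P + Q = 133.
Substituting Q = 133 - 0.194P into the first: P(1 - 0.162·0.194) = 388 - 0.162·133.
So P* = 366/0.969 = 378, and then Q* = 133 - 0.194·378 = 59.6.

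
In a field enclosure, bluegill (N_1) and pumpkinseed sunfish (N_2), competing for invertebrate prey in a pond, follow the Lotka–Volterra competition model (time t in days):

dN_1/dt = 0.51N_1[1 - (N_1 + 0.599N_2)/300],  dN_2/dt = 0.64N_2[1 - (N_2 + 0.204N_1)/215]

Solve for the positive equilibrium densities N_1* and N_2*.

Setting both brackets to zero gives the nullclines N_1 + 0.599N_2 = 300 and 0.204N_1 + N_2 = 215.
Substituting N_2 = 215 - 0.204N_1 into the first: N_1(1 - 0.599·0.204) = 300 - 0.599·215.
So N_1* = 171/0.878 = 195, and then N_2* = 215 - 0.204·195 = 175.

N_1* ≈ 195, N_2* ≈ 175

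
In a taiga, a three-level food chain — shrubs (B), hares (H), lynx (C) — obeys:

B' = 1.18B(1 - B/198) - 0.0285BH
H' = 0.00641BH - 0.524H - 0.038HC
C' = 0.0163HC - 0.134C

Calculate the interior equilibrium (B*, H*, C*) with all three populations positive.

B* ≈ 159, H* ≈ 8.22, C* ≈ 13

From dC/dt = 0: 0.0163H* = 0.134, so H* = 8.22.
From dB/dt = 0: 1.18(1 - B*/198) = 0.0285·8.22, giving B* = 198·(1 - 0.199) = 159.
From dH/dt = 0: 0.00641·159 - 0.524 = 0.038C*, so C* = 0.493/0.038 = 13.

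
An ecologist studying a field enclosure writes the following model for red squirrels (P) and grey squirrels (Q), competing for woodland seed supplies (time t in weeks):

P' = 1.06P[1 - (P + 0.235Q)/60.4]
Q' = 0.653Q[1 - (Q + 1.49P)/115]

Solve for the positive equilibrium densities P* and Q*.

P* ≈ 51.4, Q* ≈ 38.5

Setting both brackets to zero gives the nullclines P + 0.235Q = 60.4 and 1.49P + Q = 115.
Substituting Q = 115 - 1.49P into the first: P(1 - 0.235·1.49) = 60.4 - 0.235·115.
So P* = 33.4/0.65 = 51.4, and then Q* = 115 - 1.49·51.4 = 38.5.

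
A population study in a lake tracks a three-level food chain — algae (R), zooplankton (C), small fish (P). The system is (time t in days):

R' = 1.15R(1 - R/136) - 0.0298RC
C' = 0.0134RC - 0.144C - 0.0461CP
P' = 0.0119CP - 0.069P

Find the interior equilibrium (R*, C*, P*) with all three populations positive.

From dP/dt = 0: 0.0119C* = 0.069, so C* = 5.8.
From dR/dt = 0: 1.15(1 - R*/136) = 0.0298·5.8, giving R* = 136·(1 - 0.15) = 116.
From dC/dt = 0: 0.0134·116 - 0.144 = 0.0461P*, so P* = 1.4/0.0461 = 30.5.

R* ≈ 116, C* ≈ 5.8, P* ≈ 30.5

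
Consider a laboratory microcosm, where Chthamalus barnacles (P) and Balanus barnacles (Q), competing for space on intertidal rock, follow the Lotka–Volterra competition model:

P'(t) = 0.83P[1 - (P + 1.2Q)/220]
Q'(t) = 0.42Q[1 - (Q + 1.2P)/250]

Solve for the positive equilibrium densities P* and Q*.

Setting both brackets to zero gives the nullclines P + 1.2Q = 220 and 1.2P + Q = 250.
Substituting Q = 250 - 1.2P into the first: P(1 - 1.2·1.2) = 220 - 1.2·250.
So P* = -80/-0.44 = 182, and then Q* = 250 - 1.2·182 = 31.8.

P* ≈ 182, Q* ≈ 31.8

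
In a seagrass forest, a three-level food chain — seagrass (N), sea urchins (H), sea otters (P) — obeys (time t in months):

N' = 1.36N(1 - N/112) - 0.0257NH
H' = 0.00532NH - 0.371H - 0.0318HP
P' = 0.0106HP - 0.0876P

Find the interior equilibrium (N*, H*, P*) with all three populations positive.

N* ≈ 94.5, H* ≈ 8.26, P* ≈ 4.14

From dP/dt = 0: 0.0106H* = 0.0876, so H* = 8.26.
From dN/dt = 0: 1.36(1 - N*/112) = 0.0257·8.26, giving N* = 112·(1 - 0.156) = 94.5.
From dH/dt = 0: 0.00532·94.5 - 0.371 = 0.0318P*, so P* = 0.132/0.0318 = 4.14.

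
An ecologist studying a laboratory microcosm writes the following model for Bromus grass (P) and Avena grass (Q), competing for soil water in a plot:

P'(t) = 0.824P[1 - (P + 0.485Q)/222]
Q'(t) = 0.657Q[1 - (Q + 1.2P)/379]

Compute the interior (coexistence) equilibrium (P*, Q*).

P* ≈ 91.4, Q* ≈ 269

Setting both brackets to zero gives the nullclines P + 0.485Q = 222 and 1.2P + Q = 379.
Substituting Q = 379 - 1.2P into the first: P(1 - 0.485·1.2) = 222 - 0.485·379.
So P* = 38.2/0.418 = 91.4, and then Q* = 379 - 1.2·91.4 = 269.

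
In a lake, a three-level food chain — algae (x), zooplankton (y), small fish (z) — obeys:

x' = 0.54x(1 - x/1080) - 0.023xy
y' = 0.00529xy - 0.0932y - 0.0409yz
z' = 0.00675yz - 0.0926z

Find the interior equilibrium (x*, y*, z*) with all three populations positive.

From dz/dt = 0: 0.00675y* = 0.0926, so y* = 13.7.
From dx/dt = 0: 0.54(1 - x*/1080) = 0.023·13.7, giving x* = 1080·(1 - 0.584) = 449.
From dy/dt = 0: 0.00529·449 - 0.0932 = 0.0409z*, so z* = 2.28/0.0409 = 55.8.

x* ≈ 449, y* ≈ 13.7, z* ≈ 55.8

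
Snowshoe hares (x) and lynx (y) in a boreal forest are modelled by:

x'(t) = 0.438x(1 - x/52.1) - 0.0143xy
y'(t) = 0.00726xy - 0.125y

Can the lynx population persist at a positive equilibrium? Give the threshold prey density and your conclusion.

Threshold x = 17.2; K > 17.2, so yes, the predator persists.

The predator equation gives dy/dt > 0 only when x > 0.125/0.00726 = 17.2.
Without the predator, x → K = 52.1. Since 52.1 > 17.2, the predator can invade and persist.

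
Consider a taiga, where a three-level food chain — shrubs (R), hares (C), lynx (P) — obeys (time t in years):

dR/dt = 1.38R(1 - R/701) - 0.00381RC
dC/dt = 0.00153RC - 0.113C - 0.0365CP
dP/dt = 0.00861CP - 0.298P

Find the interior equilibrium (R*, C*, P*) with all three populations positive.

From dP/dt = 0: 0.00861C* = 0.298, so C* = 34.6.
From dR/dt = 0: 1.38(1 - R*/701) = 0.00381·34.6, giving R* = 701·(1 - 0.0956) = 634.
From dC/dt = 0: 0.00153·634 - 0.113 = 0.0365P*, so P* = 0.857/0.0365 = 23.5.

R* ≈ 634, C* ≈ 34.6, P* ≈ 23.5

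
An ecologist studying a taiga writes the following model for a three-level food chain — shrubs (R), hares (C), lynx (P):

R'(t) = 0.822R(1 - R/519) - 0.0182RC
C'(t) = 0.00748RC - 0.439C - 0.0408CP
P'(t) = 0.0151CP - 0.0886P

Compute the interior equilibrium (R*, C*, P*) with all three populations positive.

R* ≈ 452, C* ≈ 5.87, P* ≈ 72

From dP/dt = 0: 0.0151C* = 0.0886, so C* = 5.87.
From dR/dt = 0: 0.822(1 - R*/519) = 0.0182·5.87, giving R* = 519·(1 - 0.13) = 452.
From dC/dt = 0: 0.00748·452 - 0.439 = 0.0408P*, so P* = 2.94/0.0408 = 72.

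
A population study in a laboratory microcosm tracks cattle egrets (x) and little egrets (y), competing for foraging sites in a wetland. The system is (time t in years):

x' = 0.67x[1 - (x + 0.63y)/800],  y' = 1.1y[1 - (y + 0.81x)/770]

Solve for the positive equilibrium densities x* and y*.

Setting both brackets to zero gives the nullclines x + 0.63y = 800 and 0.81x + y = 770.
Substituting y = 770 - 0.81x into the first: x(1 - 0.63·0.81) = 800 - 0.63·770.
So x* = 315/0.49 = 643, and then y* = 770 - 0.81·643 = 249.

x* ≈ 643, y* ≈ 249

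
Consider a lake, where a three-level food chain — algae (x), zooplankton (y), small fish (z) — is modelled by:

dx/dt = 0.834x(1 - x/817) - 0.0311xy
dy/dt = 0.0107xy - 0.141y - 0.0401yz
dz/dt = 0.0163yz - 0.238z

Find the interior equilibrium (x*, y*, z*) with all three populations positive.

From dz/dt = 0: 0.0163y* = 0.238, so y* = 14.6.
From dx/dt = 0: 0.834(1 - x*/817) = 0.0311·14.6, giving x* = 817·(1 - 0.544) = 372.
From dy/dt = 0: 0.0107·372 - 0.141 = 0.0401z*, so z* = 3.84/0.0401 = 95.8.

x* ≈ 372, y* ≈ 14.6, z* ≈ 95.8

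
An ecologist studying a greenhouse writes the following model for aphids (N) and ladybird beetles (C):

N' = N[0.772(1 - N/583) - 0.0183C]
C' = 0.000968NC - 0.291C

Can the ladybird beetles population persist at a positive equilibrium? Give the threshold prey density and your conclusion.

The predator equation gives dC/dt > 0 only when N > 0.291/0.000968 = 301.
Without the predator, N → K = 583. Since 583 > 301, the predator can invade and persist.

Threshold N = 301; K > 301, so yes, the predator persists.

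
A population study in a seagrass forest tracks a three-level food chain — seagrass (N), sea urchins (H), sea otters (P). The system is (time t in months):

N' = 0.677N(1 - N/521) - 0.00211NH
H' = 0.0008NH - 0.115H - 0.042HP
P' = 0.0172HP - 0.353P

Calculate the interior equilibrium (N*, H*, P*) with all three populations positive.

N* ≈ 488, H* ≈ 20.5, P* ≈ 6.55

From dP/dt = 0: 0.0172H* = 0.353, so H* = 20.5.
From dN/dt = 0: 0.677(1 - N*/521) = 0.00211·20.5, giving N* = 521·(1 - 0.064) = 488.
From dH/dt = 0: 0.0008·488 - 0.115 = 0.042P*, so P* = 0.275/0.042 = 6.55.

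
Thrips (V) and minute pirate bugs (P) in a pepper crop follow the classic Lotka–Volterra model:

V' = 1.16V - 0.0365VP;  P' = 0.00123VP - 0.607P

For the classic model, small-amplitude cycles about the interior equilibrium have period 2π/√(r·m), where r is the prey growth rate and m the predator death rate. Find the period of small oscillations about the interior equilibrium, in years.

T ≈ 7.49 years

Here r = 1.16 and m = 0.607, so r·m = 0.704.
ω = √0.704 = 0.839 per year, hence T = 2π/ω ≈ 7.49 years.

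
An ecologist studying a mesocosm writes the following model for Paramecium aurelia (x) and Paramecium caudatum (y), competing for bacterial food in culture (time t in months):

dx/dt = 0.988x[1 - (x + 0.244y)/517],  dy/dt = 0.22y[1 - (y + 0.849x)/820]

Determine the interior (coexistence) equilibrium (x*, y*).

Setting both brackets to zero gives the nullclines x + 0.244y = 517 and 0.849x + y = 820.
Substituting y = 820 - 0.849x into the first: x(1 - 0.244·0.849) = 517 - 0.244·820.
So x* = 317/0.793 = 400, and then y* = 820 - 0.849·400 = 481.

x* ≈ 400, y* ≈ 481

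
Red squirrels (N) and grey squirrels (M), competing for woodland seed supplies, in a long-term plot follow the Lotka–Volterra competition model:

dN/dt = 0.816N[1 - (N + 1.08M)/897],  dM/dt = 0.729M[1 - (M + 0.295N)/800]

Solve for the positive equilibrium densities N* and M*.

Setting both brackets to zero gives the nullclines N + 1.08M = 897 and 0.295N + M = 800.
Substituting M = 800 - 0.295N into the first: N(1 - 1.08·0.295) = 897 - 1.08·800.
So N* = 33/0.681 = 48.4, and then M* = 800 - 0.295·48.4 = 786.

N* ≈ 48.4, M* ≈ 786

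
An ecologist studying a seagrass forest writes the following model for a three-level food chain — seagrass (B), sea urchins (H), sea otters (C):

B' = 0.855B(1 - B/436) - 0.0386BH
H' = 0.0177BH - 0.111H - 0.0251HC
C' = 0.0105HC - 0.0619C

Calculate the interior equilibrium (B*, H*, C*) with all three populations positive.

B* ≈ 320, H* ≈ 5.9, C* ≈ 221

From dC/dt = 0: 0.0105H* = 0.0619, so H* = 5.9.
From dB/dt = 0: 0.855(1 - B*/436) = 0.0386·5.9, giving B* = 436·(1 - 0.266) = 320.
From dH/dt = 0: 0.0177·320 - 0.111 = 0.0251C*, so C* = 5.55/0.0251 = 221.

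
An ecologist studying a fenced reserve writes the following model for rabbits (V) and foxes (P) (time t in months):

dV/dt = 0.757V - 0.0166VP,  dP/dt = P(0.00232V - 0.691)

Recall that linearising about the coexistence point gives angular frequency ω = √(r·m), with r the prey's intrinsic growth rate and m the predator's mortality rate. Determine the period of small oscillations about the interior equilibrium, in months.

T ≈ 8.69 months

Here r = 0.757 and m = 0.691, so r·m = 0.523.
ω = √0.523 = 0.723 per month, hence T = 2π/ω ≈ 8.69 months.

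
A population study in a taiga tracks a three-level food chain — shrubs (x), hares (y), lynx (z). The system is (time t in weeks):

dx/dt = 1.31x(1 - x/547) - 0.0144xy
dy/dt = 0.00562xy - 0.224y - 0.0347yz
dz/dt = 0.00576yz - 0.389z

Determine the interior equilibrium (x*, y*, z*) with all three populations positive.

From dz/dt = 0: 0.00576y* = 0.389, so y* = 67.5.
From dx/dt = 0: 1.31(1 - x*/547) = 0.0144·67.5, giving x* = 547·(1 - 0.742) = 141.
From dy/dt = 0: 0.00562·141 - 0.224 = 0.0347z*, so z* = 0.568/0.0347 = 16.4.

x* ≈ 141, y* ≈ 67.5, z* ≈ 16.4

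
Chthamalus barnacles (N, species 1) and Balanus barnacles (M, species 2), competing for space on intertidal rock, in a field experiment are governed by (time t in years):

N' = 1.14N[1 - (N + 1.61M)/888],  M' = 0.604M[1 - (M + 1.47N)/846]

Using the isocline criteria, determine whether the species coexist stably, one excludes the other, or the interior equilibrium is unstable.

Compare the nullcline intercepts: K1/α12 = 888/1.61 = 552 < K2 = 846; K2/α21 = 846/1.47 = 576 < K1 = 888.
Since both are reversed, neither can invade when rare; the interior point is a saddle.

unstable coexistence (outcome depends on initial conditions)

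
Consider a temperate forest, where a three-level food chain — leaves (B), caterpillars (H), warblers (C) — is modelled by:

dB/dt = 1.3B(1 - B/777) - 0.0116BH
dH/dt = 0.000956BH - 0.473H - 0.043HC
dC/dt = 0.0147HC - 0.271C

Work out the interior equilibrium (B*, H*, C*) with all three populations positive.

B* ≈ 649, H* ≈ 18.4, C* ≈ 3.43

From dC/dt = 0: 0.0147H* = 0.271, so H* = 18.4.
From dB/dt = 0: 1.3(1 - B*/777) = 0.0116·18.4, giving B* = 777·(1 - 0.165) = 649.
From dH/dt = 0: 0.000956·649 - 0.473 = 0.043C*, so C* = 0.148/0.043 = 3.43.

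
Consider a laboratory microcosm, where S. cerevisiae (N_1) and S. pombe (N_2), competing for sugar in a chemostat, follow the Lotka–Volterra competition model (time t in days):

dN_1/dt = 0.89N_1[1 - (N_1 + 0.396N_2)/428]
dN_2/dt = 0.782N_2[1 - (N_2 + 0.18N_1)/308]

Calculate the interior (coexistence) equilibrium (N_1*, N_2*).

N_1* ≈ 330, N_2* ≈ 249

Setting both brackets to zero gives the nullclines N_1 + 0.396N_2 = 428 and 0.18N_1 + N_2 = 308.
Substituting N_2 = 308 - 0.18N_1 into the first: N_1(1 - 0.396·0.18) = 428 - 0.396·308.
So N_1* = 306/0.929 = 330, and then N_2* = 308 - 0.18·330 = 249.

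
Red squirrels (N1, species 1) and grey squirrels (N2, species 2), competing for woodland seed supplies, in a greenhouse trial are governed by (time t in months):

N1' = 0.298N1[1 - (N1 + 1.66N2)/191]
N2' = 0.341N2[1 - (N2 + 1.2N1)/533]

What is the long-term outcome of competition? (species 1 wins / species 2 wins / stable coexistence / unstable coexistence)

species 2 excludes species 1

Compare the nullcline intercepts: K1/α12 = 191/1.66 = 115 < K2 = 533; K2/α21 = 533/1.2 = 444 > K1 = 191.
Since the inequalities point opposite ways, species 2 can invade but species 1 cannot.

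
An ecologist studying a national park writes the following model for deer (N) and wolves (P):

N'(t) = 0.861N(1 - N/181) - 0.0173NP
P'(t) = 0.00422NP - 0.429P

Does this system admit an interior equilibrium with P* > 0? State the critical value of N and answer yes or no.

Threshold N = 102; K > 102, so yes, the predator persists.

The predator equation gives dP/dt > 0 only when N > 0.429/0.00422 = 102.
Without the predator, N → K = 181. Since 181 > 102, the predator can invade and persist.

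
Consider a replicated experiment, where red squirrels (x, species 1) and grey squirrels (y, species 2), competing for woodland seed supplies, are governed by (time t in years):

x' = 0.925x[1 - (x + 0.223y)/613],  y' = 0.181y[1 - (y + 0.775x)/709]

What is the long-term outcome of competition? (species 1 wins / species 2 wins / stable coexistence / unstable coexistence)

Compare the nullcline intercepts: K1/α12 = 613/0.223 = 2750 > K2 = 709; K2/α21 = 709/0.775 = 915 > K1 = 613.
Since both inequalities hold, each species can invade when rare, so the interior equilibrium is stable.

stable coexistence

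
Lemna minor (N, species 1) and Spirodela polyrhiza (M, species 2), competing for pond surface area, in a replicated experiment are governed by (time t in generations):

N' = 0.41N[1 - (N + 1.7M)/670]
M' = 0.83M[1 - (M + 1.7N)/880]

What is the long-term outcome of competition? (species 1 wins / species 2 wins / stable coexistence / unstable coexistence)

Compare the nullcline intercepts: K1/α12 = 670/1.7 = 394 < K2 = 880; K2/α21 = 880/1.7 = 518 < K1 = 670.
Since both are reversed, neither can invade when rare; the interior point is a saddle.

unstable coexistence (outcome depends on initial conditions)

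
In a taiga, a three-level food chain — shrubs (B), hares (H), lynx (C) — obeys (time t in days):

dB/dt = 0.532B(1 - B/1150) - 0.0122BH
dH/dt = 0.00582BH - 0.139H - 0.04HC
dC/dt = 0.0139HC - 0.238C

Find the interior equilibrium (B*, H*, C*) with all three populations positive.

From dC/dt = 0: 0.0139H* = 0.238, so H* = 17.1.
From dB/dt = 0: 0.532(1 - B*/1150) = 0.0122·17.1, giving B* = 1150·(1 - 0.393) = 698.
From dH/dt = 0: 0.00582·698 - 0.139 = 0.04C*, so C* = 3.93/0.04 = 98.1.

B* ≈ 698, H* ≈ 17.1, C* ≈ 98.1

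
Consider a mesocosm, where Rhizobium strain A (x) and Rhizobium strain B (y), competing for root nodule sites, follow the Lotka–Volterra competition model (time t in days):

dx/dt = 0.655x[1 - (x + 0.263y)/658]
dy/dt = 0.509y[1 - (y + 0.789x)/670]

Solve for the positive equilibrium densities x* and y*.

x* ≈ 608, y* ≈ 190

Setting both brackets to zero gives the nullclines x + 0.263y = 658 and 0.789x + y = 670.
Substituting y = 670 - 0.789x into the first: x(1 - 0.263·0.789) = 658 - 0.263·670.
So x* = 482/0.792 = 608, and then y* = 670 - 0.789·608 = 190.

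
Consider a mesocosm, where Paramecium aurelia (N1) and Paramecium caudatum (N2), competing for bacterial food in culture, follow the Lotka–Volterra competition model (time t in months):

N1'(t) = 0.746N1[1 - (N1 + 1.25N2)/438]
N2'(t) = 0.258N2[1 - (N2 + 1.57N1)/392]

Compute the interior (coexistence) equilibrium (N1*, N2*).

N1* ≈ 54, N2* ≈ 307

Setting both brackets to zero gives the nullclines N1 + 1.25N2 = 438 and 1.57N1 + N2 = 392.
Substituting N2 = 392 - 1.57N1 into the first: N1(1 - 1.25·1.57) = 438 - 1.25·392.
So N1* = -52/-0.963 = 54, and then N2* = 392 - 1.57·54 = 307.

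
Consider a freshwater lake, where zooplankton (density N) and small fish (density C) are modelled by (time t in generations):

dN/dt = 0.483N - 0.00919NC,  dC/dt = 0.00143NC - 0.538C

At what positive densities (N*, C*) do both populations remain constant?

Set dC/dt = 0 with C > 0: 0.00143N - 0.538 = 0, so N* = 0.538/0.00143 = 376.
Set dN/dt = 0 with N > 0: 0.483 - 0.00919C = 0, so C* = 0.483/0.00919 = 52.6.

N* ≈ 376, C* ≈ 52.6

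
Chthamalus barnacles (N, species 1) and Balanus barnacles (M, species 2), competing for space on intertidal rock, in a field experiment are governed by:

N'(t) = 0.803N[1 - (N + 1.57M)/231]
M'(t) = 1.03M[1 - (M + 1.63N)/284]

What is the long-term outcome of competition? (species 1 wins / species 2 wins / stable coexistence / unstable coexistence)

unstable coexistence (outcome depends on initial conditions)

Compare the nullcline intercepts: K1/α12 = 231/1.57 = 147 < K2 = 284; K2/α21 = 284/1.63 = 174 < K1 = 231.
Since both are reversed, neither can invade when rare; the interior point is a saddle.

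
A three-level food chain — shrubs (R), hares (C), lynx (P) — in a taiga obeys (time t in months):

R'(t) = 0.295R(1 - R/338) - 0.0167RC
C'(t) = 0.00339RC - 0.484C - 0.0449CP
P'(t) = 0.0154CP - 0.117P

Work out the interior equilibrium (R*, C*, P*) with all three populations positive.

R* ≈ 193, C* ≈ 7.6, P* ≈ 3.76

From dP/dt = 0: 0.0154C* = 0.117, so C* = 7.6.
From dR/dt = 0: 0.295(1 - R*/338) = 0.0167·7.6, giving R* = 338·(1 - 0.43) = 193.
From dC/dt = 0: 0.00339·193 - 0.484 = 0.0449P*, so P* = 0.169/0.0449 = 3.76.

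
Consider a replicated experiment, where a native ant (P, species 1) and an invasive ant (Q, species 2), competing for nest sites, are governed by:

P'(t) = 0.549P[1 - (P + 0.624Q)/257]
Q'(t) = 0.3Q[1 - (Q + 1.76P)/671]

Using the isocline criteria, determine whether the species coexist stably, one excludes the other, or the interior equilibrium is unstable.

species 2 excludes species 1

Compare the nullcline intercepts: K1/α12 = 257/0.624 = 412 < K2 = 671; K2/α21 = 671/1.76 = 381 > K1 = 257.
Since the inequalities point opposite ways, species 2 can invade but species 1 cannot.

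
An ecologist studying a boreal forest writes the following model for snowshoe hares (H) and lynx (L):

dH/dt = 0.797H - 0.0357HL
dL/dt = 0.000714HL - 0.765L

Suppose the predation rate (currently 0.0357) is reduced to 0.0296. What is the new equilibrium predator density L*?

L* ≈ 26.9

At the interior fixed point, setting dH/dt = 0 with H > 0 fixes L* = (prey growth rate)/(HL coefficient) — independent of the other coefficients.
With the change, L* = 0.797/0.0296 = 26.9; it rises from 22.3.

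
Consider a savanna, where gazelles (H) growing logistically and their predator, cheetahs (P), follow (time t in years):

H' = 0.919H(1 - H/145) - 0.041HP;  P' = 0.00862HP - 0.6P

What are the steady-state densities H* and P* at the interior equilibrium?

From dP/dt = 0 with P > 0: 0.00862H* = 0.6, so H* = 69.6.
Substitute into dH/dt = 0: 0.919(1 - 69.6/145) = 0.041P*.
The bracket is 0.52, giving P* = 0.478/0.041 = 11.7.

H* ≈ 69.6, P* ≈ 11.7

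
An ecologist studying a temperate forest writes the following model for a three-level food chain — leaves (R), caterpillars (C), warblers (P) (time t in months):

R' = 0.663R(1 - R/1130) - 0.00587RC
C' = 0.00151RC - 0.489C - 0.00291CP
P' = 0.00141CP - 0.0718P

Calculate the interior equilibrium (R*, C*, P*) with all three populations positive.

R* ≈ 621, C* ≈ 50.9, P* ≈ 154

From dP/dt = 0: 0.00141C* = 0.0718, so C* = 50.9.
From dR/dt = 0: 0.663(1 - R*/1130) = 0.00587·50.9, giving R* = 1130·(1 - 0.451) = 621.
From dC/dt = 0: 0.00151·621 - 0.489 = 0.00291P*, so P* = 0.448/0.00291 = 154.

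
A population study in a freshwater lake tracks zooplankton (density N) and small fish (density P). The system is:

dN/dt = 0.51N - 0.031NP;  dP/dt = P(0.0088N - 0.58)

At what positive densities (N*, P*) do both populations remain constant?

N* ≈ 65.9, P* ≈ 16.5

Set dP/dt = 0 with P > 0: 0.0088N - 0.58 = 0, so N* = 0.58/0.0088 = 65.9.
Set dN/dt = 0 with N > 0: 0.51 - 0.031P = 0, so P* = 0.51/0.031 = 16.5.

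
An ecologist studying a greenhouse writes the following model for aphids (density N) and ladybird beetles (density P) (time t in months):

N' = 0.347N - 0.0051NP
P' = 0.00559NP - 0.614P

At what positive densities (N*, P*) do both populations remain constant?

N* ≈ 110, P* ≈ 68

Set dP/dt = 0 with P > 0: 0.00559N - 0.614 = 0, so N* = 0.614/0.00559 = 110.
Set dN/dt = 0 with N > 0: 0.347 - 0.0051P = 0, so P* = 0.347/0.0051 = 68.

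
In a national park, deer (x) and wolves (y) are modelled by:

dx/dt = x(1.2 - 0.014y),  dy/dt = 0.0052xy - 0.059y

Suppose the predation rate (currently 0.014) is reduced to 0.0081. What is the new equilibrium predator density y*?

y* ≈ 148

At the interior fixed point, setting dx/dt = 0 with x > 0 fixes y* = (prey growth rate)/(xy coefficient) — independent of the other coefficients.
With the change, y* = 1.2/0.0081 = 148; it rises from 85.7.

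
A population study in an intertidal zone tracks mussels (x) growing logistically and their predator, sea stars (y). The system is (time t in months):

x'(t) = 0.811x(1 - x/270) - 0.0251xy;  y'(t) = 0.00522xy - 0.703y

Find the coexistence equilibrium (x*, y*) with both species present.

From dy/dt = 0 with y > 0: 0.00522x* = 0.703, so x* = 135.
Substitute into dx/dt = 0: 0.811(1 - 135/270) = 0.0251y*.
The bracket is 0.501, giving y* = 0.406/0.0251 = 16.2.

x* ≈ 135, y* ≈ 16.2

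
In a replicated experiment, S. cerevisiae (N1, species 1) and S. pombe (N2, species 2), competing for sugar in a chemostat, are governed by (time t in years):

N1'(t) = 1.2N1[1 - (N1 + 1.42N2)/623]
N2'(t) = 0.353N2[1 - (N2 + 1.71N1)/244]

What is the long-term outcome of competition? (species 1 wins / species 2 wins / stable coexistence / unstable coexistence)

species 1 excludes species 2

Compare the nullcline intercepts: K1/α12 = 623/1.42 = 439 > K2 = 244; K2/α21 = 244/1.71 = 143 < K1 = 623.
Since the inequalities point opposite ways, species 1 can invade but species 2 cannot.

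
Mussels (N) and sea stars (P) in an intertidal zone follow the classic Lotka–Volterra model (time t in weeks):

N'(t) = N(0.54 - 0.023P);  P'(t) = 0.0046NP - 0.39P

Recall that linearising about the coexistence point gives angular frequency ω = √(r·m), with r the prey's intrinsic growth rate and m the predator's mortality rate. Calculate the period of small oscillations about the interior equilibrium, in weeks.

Here r = 0.54 and m = 0.39, so r·m = 0.211.
ω = √0.211 = 0.459 per week, hence T = 2π/ω ≈ 13.7 weeks.

T ≈ 13.7 weeks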